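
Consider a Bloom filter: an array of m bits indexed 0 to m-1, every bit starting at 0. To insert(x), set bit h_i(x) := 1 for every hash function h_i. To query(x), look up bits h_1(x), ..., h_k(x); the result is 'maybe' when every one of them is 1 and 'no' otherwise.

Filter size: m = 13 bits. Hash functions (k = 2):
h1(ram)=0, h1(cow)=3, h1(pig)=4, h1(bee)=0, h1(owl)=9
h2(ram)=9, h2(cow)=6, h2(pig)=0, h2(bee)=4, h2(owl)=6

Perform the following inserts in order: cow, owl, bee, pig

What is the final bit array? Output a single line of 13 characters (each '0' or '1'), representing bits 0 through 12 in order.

Answer: 1001101001000

Derivation:
Start: bits=0000000000000
After insert 'cow': sets bits 3 6 -> bits=0001001000000
After insert 'owl': sets bits 6 9 -> bits=0001001001000
After insert 'bee': sets bits 0 4 -> bits=1001101001000
After insert 'pig': sets bits 0 4 -> bits=1001101001000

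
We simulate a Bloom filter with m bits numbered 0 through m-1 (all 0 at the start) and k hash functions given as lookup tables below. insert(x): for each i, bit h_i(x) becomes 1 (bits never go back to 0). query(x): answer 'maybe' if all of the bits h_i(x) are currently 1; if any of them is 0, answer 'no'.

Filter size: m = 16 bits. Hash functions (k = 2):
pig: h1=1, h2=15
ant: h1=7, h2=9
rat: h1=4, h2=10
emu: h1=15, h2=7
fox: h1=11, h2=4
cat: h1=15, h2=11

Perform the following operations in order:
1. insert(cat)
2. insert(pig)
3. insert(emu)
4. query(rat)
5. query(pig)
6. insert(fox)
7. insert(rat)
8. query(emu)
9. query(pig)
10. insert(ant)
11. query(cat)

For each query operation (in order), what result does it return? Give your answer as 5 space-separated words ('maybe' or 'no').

Answer: no maybe maybe maybe maybe

Derivation:
Start: bits=0000000000000000
Op 1: insert cat -> sets bits 11 15 -> bits=0000000000010001
Op 2: insert pig -> sets bits 1 15 -> bits=0100000000010001
Op 3: insert emu -> sets bits 7 15 -> bits=0100000100010001
Op 4: query rat -> checks bit4=0, bit10=0 (has a 0) -> no
Op 5: query pig -> checks bit1=1, bit15=1 (all 1) -> maybe
Op 6: insert fox -> sets bits 4 11 -> bits=0100100100010001
Op 7: insert rat -> sets bits 4 10 -> bits=0100100100110001
Op 8: query emu -> checks bit7=1, bit15=1 (all 1) -> maybe
Op 9: query pig -> checks bit1=1, bit15=1 (all 1) -> maybe
Op 10: insert ant -> sets bits 7 9 -> bits=0100100101110001
Op 11: query cat -> checks bit11=1, bit15=1 (all 1) -> maybe
Query results in order: no maybe maybe maybe maybe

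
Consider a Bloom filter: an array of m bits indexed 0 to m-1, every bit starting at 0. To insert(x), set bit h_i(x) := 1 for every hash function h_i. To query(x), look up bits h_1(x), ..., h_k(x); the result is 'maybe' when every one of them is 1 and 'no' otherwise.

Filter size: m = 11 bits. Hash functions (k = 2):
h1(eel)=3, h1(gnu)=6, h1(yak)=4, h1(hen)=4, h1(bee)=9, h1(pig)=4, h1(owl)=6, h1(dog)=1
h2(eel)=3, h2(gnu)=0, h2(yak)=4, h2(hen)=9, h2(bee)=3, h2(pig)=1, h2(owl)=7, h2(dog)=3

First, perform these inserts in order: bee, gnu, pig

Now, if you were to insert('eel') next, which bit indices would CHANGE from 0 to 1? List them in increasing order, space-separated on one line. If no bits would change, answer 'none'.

Start: bits=00000000000
After insert 'bee': sets bits 3 9 -> bits=00010000010
After insert 'gnu': sets bits 0 6 -> bits=10010010010
After insert 'pig': sets bits 1 4 -> bits=11011010010
insert 'eel' would touch bits 3; currently bit3=1
Bits that are 0 among those (would change 0->1): none

Answer: none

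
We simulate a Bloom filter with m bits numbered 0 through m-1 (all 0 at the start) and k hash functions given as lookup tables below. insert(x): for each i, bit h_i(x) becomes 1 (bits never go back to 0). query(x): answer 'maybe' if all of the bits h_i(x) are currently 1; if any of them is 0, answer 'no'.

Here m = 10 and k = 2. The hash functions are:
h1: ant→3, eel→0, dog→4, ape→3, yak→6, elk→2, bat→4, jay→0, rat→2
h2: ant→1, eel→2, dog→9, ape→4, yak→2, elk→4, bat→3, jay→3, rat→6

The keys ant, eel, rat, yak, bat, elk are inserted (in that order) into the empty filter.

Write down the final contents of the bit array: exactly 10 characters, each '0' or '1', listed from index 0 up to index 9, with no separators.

Answer: 1111101000

Derivation:
Start: bits=0000000000
After insert 'ant': sets bits 1 3 -> bits=0101000000
After insert 'eel': sets bits 0 2 -> bits=1111000000
After insert 'rat': sets bits 2 6 -> bits=1111001000
After insert 'yak': sets bits 2 6 -> bits=1111001000
After insert 'bat': sets bits 3 4 -> bits=1111101000
After insert 'elk': sets bits 2 4 -> bits=1111101000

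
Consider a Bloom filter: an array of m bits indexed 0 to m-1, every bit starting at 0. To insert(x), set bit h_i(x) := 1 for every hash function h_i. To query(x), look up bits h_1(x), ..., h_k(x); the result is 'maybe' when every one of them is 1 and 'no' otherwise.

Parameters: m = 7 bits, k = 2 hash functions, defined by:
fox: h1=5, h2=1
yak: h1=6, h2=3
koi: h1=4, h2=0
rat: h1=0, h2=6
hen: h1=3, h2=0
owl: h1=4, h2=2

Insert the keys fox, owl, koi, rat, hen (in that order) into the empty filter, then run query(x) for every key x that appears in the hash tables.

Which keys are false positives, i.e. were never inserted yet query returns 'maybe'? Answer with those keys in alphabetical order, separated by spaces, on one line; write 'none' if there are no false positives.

Start: bits=0000000
After insert 'fox': sets bits 1 5 -> bits=0100010
After insert 'owl': sets bits 2 4 -> bits=0110110
After insert 'koi': sets bits 0 4 -> bits=1110110
After insert 'rat': sets bits 0 6 -> bits=1110111
After insert 'hen': sets bits 0 3 -> bits=1111111
Not inserted: yak — query each against bits=1111111:
query yak: checks bit3=1, bit6=1 (all 1) -> maybe => FALSE POSITIVE
False positives (alphabetical): yak

Answer: yak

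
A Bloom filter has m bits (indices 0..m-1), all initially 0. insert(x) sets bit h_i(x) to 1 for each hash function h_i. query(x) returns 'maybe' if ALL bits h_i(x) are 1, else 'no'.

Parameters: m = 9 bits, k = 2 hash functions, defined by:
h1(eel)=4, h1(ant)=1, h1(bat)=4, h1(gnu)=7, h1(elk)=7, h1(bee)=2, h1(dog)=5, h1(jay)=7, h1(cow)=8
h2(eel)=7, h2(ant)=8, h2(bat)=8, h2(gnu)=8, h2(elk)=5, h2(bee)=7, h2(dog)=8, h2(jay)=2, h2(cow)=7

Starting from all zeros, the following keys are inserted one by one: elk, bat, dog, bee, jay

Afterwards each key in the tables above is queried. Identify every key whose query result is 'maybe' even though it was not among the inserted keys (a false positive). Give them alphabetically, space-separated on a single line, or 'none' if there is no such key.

Answer: cow eel gnu

Derivation:
Start: bits=000000000
After insert 'elk': sets bits 5 7 -> bits=000001010
After insert 'bat': sets bits 4 8 -> bits=000011011
After insert 'dog': sets bits 5 8 -> bits=000011011
After insert 'bee': sets bits 2 7 -> bits=001011011
After insert 'jay': sets bits 2 7 -> bits=001011011
Not inserted: ant cow eel gnu — query each against bits=001011011:
query ant: checks bit1=0, bit8=1 (has a 0) -> no => not a false positive
query cow: checks bit7=1, bit8=1 (all 1) -> maybe => FALSE POSITIVE
query eel: checks bit4=1, bit7=1 (all 1) -> maybe => FALSE POSITIVE
query gnu: checks bit7=1, bit8=1 (all 1) -> maybe => FALSE POSITIVE
False positives (alphabetical): cow eel gnu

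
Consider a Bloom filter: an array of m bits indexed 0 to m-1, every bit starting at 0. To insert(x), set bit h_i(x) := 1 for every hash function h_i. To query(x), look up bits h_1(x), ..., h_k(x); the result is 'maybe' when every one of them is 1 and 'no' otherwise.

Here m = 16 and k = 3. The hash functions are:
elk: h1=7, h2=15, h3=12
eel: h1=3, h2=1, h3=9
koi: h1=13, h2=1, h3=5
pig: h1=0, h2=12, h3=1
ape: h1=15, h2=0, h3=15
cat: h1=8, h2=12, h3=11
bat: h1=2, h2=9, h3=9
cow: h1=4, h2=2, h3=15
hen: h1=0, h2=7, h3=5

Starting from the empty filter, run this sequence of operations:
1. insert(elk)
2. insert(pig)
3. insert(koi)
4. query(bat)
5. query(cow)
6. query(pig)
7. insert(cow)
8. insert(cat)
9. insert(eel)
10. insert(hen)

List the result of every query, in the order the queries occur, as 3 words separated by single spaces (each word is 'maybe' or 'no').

Answer: no no maybe

Derivation:
Start: bits=0000000000000000
Op 1: insert elk -> sets bits 7 12 15 -> bits=0000000100001001
Op 2: insert pig -> sets bits 0 1 12 -> bits=1100000100001001
Op 3: insert koi -> sets bits 1 5 13 -> bits=1100010100001101
Op 4: query bat -> checks bit2=0, bit9=0 (has a 0) -> no
Op 5: query cow -> checks bit2=0, bit4=0, bit15=1 (has a 0) -> no
Op 6: query pig -> checks bit0=1, bit1=1, bit12=1 (all 1) -> maybe
Op 7: insert cow -> sets bits 2 4 15 -> bits=1110110100001101
Op 8: insert cat -> sets bits 8 11 12 -> bits=1110110110011101
Op 9: insert eel -> sets bits 1 3 9 -> bits=1111110111011101
Op 10: insert hen -> sets bits 0 5 7 -> bits=1111110111011101
Query results in order: no no maybe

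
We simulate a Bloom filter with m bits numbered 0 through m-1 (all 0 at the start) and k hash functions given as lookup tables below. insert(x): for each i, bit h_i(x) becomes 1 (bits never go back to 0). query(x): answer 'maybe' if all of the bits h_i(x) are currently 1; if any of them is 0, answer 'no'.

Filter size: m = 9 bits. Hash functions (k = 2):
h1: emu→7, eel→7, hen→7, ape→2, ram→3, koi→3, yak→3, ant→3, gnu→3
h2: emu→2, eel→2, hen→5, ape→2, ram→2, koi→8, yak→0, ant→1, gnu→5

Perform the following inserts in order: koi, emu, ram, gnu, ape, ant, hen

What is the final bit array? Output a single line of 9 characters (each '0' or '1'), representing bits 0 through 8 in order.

Start: bits=000000000
After insert 'koi': sets bits 3 8 -> bits=000100001
After insert 'emu': sets bits 2 7 -> bits=001100011
After insert 'ram': sets bits 2 3 -> bits=001100011
After insert 'gnu': sets bits 3 5 -> bits=001101011
After insert 'ape': sets bits 2 -> bits=001101011
After insert 'ant': sets bits 1 3 -> bits=011101011
After insert 'hen': sets bits 5 7 -> bits=011101011

Answer: 011101011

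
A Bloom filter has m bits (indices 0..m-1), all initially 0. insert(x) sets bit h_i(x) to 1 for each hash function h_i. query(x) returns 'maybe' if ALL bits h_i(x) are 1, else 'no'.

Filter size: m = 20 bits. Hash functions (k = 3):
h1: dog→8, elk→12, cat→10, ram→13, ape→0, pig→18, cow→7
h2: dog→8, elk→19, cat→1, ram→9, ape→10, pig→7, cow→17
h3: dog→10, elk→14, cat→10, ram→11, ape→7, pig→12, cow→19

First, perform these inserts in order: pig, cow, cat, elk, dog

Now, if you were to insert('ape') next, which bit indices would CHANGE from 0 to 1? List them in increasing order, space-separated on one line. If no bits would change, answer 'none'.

Start: bits=00000000000000000000
After insert 'pig': sets bits 7 12 18 -> bits=00000001000010000010
After insert 'cow': sets bits 7 17 19 -> bits=00000001000010000111
After insert 'cat': sets bits 1 10 -> bits=01000001001010000111
After insert 'elk': sets bits 12 14 19 -> bits=01000001001010100111
After insert 'dog': sets bits 8 10 -> bits=01000001101010100111
insert 'ape' would touch bits 0 7 10; currently bit0=0, bit7=1, bit10=1
Bits that are 0 among those (would change 0->1): 0

Answer: 0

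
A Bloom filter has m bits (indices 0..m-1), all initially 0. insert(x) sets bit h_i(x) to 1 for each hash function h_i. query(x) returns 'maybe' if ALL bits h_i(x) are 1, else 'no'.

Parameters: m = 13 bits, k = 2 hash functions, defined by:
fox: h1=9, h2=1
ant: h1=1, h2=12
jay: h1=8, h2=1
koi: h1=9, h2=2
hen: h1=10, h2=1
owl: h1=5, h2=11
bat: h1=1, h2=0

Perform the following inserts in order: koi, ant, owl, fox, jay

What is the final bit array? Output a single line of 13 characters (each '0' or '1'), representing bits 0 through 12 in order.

Start: bits=0000000000000
After insert 'koi': sets bits 2 9 -> bits=0010000001000
After insert 'ant': sets bits 1 12 -> bits=0110000001001
After insert 'owl': sets bits 5 11 -> bits=0110010001011
After insert 'fox': sets bits 1 9 -> bits=0110010001011
After insert 'jay': sets bits 1 8 -> bits=0110010011011

Answer: 0110010011011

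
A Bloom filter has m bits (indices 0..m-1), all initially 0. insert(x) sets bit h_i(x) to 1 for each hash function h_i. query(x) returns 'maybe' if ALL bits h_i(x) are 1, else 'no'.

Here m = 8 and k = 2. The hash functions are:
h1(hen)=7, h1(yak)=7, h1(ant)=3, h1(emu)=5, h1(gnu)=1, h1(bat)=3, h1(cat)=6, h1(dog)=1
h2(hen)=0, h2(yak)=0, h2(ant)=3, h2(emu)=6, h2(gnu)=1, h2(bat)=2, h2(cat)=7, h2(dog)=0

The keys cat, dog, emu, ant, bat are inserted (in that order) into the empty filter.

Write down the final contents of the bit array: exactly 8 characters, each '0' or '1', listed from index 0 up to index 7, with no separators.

Start: bits=00000000
After insert 'cat': sets bits 6 7 -> bits=00000011
After insert 'dog': sets bits 0 1 -> bits=11000011
After insert 'emu': sets bits 5 6 -> bits=11000111
After insert 'ant': sets bits 3 -> bits=11010111
After insert 'bat': sets bits 2 3 -> bits=11110111

Answer: 11110111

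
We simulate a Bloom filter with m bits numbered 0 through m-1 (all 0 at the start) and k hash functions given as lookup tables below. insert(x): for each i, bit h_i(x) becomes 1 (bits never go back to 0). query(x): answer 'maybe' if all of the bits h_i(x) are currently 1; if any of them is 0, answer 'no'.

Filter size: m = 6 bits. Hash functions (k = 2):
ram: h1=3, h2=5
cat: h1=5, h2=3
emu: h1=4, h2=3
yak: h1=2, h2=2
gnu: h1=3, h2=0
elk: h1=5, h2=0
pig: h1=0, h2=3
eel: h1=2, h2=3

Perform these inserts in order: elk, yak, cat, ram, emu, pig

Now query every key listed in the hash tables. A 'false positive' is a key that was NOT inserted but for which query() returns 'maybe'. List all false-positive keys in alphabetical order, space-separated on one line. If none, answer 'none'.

Start: bits=000000
After insert 'elk': sets bits 0 5 -> bits=100001
After insert 'yak': sets bits 2 -> bits=101001
After insert 'cat': sets bits 3 5 -> bits=101101
After insert 'ram': sets bits 3 5 -> bits=101101
After insert 'emu': sets bits 3 4 -> bits=101111
After insert 'pig': sets bits 0 3 -> bits=101111
Not inserted: eel gnu — query each against bits=101111:
query eel: checks bit2=1, bit3=1 (all 1) -> maybe => FALSE POSITIVE
query gnu: checks bit0=1, bit3=1 (all 1) -> maybe => FALSE POSITIVE
False positives (alphabetical): eel gnu

Answer: eel gnu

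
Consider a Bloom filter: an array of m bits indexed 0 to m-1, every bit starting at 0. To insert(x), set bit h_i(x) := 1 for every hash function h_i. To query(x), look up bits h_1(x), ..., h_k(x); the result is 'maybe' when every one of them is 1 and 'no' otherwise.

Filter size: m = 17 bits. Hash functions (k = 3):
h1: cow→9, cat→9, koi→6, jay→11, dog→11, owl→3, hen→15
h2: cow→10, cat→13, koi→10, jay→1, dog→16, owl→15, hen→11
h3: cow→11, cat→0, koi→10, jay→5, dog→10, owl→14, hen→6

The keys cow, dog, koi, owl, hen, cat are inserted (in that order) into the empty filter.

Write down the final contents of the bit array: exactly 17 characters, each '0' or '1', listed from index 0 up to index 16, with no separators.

Start: bits=00000000000000000
After insert 'cow': sets bits 9 10 11 -> bits=00000000011100000
After insert 'dog': sets bits 10 11 16 -> bits=00000000011100001
After insert 'koi': sets bits 6 10 -> bits=00000010011100001
After insert 'owl': sets bits 3 14 15 -> bits=00010010011100111
After insert 'hen': sets bits 6 11 15 -> bits=00010010011100111
After insert 'cat': sets bits 0 9 13 -> bits=10010010011101111

Answer: 10010010011101111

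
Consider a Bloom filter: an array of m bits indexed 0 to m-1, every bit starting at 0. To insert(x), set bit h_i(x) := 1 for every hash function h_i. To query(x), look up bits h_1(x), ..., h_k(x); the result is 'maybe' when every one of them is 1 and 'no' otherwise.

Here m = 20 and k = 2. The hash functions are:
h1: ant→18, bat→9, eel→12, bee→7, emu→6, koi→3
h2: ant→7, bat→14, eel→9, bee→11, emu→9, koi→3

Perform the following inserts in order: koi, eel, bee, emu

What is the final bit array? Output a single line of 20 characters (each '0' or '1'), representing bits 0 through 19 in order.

Answer: 00010011010110000000

Derivation:
Start: bits=00000000000000000000
After insert 'koi': sets bits 3 -> bits=00010000000000000000
After insert 'eel': sets bits 9 12 -> bits=00010000010010000000
After insert 'bee': sets bits 7 11 -> bits=00010001010110000000
After insert 'emu': sets bits 6 9 -> bits=00010011010110000000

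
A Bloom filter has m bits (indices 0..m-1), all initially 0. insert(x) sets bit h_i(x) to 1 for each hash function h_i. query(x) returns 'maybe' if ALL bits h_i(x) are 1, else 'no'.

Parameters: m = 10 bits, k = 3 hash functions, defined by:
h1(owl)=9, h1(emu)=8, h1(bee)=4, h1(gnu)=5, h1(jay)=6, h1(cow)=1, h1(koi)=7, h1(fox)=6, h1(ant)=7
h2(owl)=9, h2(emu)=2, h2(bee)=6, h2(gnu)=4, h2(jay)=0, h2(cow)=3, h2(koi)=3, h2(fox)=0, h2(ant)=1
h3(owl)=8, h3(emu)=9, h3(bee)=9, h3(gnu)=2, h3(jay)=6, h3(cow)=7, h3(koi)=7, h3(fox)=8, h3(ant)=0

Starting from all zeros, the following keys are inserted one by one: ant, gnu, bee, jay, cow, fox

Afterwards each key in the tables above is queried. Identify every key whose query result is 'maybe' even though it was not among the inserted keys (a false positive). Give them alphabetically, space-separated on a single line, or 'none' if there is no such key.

Answer: emu koi owl

Derivation:
Start: bits=0000000000
After insert 'ant': sets bits 0 1 7 -> bits=1100000100
After insert 'gnu': sets bits 2 4 5 -> bits=1110110100
After insert 'bee': sets bits 4 6 9 -> bits=1110111101
After insert 'jay': sets bits 0 6 -> bits=1110111101
After insert 'cow': sets bits 1 3 7 -> bits=1111111101
After insert 'fox': sets bits 0 6 8 -> bits=1111111111
Not inserted: emu koi owl — query each against bits=1111111111:
query emu: checks bit2=1, bit8=1, bit9=1 (all 1) -> maybe => FALSE POSITIVE
query koi: checks bit3=1, bit7=1 (all 1) -> maybe => FALSE POSITIVE
query owl: checks bit8=1, bit9=1 (all 1) -> maybe => FALSE POSITIVE
False positives (alphabetical): emu koi owl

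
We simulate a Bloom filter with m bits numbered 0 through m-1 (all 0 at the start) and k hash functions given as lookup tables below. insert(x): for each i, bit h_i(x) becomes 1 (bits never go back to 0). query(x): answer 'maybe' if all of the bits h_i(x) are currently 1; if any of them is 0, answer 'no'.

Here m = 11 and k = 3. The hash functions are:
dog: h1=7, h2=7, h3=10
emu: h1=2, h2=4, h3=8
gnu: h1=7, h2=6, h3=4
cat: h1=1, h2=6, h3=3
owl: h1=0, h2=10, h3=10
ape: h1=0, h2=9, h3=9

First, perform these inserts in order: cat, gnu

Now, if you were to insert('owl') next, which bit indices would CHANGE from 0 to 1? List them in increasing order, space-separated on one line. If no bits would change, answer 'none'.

Start: bits=00000000000
After insert 'cat': sets bits 1 3 6 -> bits=01010010000
After insert 'gnu': sets bits 4 6 7 -> bits=01011011000
insert 'owl' would touch bits 0 10; currently bit0=0, bit10=0
Bits that are 0 among those (would change 0->1): 0 10

Answer: 0 10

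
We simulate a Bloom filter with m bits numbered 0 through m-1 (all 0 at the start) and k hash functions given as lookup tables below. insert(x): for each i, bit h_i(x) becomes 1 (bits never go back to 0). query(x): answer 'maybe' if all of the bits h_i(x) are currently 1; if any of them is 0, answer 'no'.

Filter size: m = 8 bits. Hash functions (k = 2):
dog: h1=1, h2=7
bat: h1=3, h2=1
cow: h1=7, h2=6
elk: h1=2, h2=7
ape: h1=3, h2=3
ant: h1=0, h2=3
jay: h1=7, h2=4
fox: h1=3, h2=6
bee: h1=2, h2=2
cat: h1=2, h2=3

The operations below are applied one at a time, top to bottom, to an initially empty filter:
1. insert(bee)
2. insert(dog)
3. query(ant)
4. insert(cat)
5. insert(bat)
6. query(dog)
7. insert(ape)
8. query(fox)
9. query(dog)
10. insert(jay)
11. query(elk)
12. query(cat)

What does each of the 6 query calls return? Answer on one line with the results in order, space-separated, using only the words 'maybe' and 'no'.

Start: bits=00000000
Op 1: insert bee -> sets bits 2 -> bits=00100000
Op 2: insert dog -> sets bits 1 7 -> bits=01100001
Op 3: query ant -> checks bit0=0, bit3=0 (has a 0) -> no
Op 4: insert cat -> sets bits 2 3 -> bits=01110001
Op 5: insert bat -> sets bits 1 3 -> bits=01110001
Op 6: query dog -> checks bit1=1, bit7=1 (all 1) -> maybe
Op 7: insert ape -> sets bits 3 -> bits=01110001
Op 8: query fox -> checks bit3=1, bit6=0 (has a 0) -> no
Op 9: query dog -> checks bit1=1, bit7=1 (all 1) -> maybe
Op 10: insert jay -> sets bits 4 7 -> bits=01111001
Op 11: query elk -> checks bit2=1, bit7=1 (all 1) -> maybe
Op 12: query cat -> checks bit2=1, bit3=1 (all 1) -> maybe
Query results in order: no maybe no maybe maybe maybe

Answer: no maybe no maybe maybe maybe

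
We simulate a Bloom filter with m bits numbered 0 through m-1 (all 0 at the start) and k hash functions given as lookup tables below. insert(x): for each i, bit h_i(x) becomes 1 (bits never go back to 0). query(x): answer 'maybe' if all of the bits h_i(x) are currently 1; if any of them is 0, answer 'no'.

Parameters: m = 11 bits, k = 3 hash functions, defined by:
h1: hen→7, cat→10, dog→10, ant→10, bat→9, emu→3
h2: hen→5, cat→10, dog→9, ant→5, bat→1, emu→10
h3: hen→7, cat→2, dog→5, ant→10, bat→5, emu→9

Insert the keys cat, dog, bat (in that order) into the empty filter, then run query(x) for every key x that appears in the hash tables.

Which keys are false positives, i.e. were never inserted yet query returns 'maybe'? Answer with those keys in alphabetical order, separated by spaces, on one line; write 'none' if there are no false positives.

Start: bits=00000000000
After insert 'cat': sets bits 2 10 -> bits=00100000001
After insert 'dog': sets bits 5 9 10 -> bits=00100100011
After insert 'bat': sets bits 1 5 9 -> bits=01100100011
Not inserted: ant emu hen — query each against bits=01100100011:
query ant: checks bit5=1, bit10=1 (all 1) -> maybe => FALSE POSITIVE
query emu: checks bit3=0, bit9=1, bit10=1 (has a 0) -> no => not a false positive
query hen: checks bit5=1, bit7=0 (has a 0) -> no => not a false positive
False positives (alphabetical): ant

Answer: ant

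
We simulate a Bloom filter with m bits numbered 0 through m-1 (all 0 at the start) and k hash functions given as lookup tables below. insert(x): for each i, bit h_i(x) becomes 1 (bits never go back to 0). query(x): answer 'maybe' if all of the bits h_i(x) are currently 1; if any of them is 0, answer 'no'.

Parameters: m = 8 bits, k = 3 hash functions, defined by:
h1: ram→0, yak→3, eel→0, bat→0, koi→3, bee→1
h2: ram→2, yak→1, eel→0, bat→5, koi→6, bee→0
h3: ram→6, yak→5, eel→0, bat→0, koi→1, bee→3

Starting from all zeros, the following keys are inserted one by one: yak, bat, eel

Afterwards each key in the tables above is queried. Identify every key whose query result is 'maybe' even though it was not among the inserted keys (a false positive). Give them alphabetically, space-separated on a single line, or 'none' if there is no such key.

Start: bits=00000000
After insert 'yak': sets bits 1 3 5 -> bits=01010100
After insert 'bat': sets bits 0 5 -> bits=11010100
After insert 'eel': sets bits 0 -> bits=11010100
Not inserted: bee koi ram — query each against bits=11010100:
query bee: checks bit0=1, bit1=1, bit3=1 (all 1) -> maybe => FALSE POSITIVE
query koi: checks bit1=1, bit3=1, bit6=0 (has a 0) -> no => not a false positive
query ram: checks bit0=1, bit2=0, bit6=0 (has a 0) -> no => not a false positive
False positives (alphabetical): bee

Answer: bee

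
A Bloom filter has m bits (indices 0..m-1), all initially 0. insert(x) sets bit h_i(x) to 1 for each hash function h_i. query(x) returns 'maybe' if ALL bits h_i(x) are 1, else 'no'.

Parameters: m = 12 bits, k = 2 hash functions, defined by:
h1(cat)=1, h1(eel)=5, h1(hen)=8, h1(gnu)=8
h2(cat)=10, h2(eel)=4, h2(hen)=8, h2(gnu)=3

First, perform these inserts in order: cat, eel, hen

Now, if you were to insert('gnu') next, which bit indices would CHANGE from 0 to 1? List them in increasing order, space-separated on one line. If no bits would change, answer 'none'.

Answer: 3

Derivation:
Start: bits=000000000000
After insert 'cat': sets bits 1 10 -> bits=010000000010
After insert 'eel': sets bits 4 5 -> bits=010011000010
After insert 'hen': sets bits 8 -> bits=010011001010
insert 'gnu' would touch bits 3 8; currently bit3=0, bit8=1
Bits that are 0 among those (would change 0->1): 3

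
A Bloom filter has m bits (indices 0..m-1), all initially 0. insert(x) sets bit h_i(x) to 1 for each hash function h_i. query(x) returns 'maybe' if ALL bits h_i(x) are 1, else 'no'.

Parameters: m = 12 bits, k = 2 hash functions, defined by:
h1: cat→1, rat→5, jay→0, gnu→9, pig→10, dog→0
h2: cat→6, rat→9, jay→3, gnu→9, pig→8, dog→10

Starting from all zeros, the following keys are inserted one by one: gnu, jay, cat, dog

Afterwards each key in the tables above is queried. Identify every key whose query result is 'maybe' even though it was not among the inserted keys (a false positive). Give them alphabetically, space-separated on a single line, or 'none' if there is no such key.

Start: bits=000000000000
After insert 'gnu': sets bits 9 -> bits=000000000100
After insert 'jay': sets bits 0 3 -> bits=100100000100
After insert 'cat': sets bits 1 6 -> bits=110100100100
After insert 'dog': sets bits 0 10 -> bits=110100100110
Not inserted: pig rat — query each against bits=110100100110:
query pig: checks bit8=0, bit10=1 (has a 0) -> no => not a false positive
query rat: checks bit5=0, bit9=1 (has a 0) -> no => not a false positive
False positives (alphabetical): none

Answer: none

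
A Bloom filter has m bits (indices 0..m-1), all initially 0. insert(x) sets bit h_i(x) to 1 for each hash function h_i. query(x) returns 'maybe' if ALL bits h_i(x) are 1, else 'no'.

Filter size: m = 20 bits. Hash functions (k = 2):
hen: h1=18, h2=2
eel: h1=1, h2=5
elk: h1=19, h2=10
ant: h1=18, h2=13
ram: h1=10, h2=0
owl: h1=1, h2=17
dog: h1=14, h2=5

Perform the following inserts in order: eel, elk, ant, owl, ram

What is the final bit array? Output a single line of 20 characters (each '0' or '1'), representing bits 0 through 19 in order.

Answer: 11000100001001000111

Derivation:
Start: bits=00000000000000000000
After insert 'eel': sets bits 1 5 -> bits=01000100000000000000
After insert 'elk': sets bits 10 19 -> bits=01000100001000000001
After insert 'ant': sets bits 13 18 -> bits=01000100001001000011
After insert 'owl': sets bits 1 17 -> bits=01000100001001000111
After insert 'ram': sets bits 0 10 -> bits=11000100001001000111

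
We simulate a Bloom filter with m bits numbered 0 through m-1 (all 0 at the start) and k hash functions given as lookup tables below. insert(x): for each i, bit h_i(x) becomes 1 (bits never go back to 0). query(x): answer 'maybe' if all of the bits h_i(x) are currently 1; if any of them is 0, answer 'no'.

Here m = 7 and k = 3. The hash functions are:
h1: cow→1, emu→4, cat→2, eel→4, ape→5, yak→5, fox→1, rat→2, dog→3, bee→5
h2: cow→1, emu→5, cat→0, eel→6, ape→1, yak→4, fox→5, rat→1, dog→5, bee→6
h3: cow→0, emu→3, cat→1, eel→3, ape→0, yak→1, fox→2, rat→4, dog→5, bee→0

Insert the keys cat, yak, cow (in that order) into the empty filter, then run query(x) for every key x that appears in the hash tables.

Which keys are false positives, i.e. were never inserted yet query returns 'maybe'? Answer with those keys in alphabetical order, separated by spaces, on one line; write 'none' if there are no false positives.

Answer: ape fox rat

Derivation:
Start: bits=0000000
After insert 'cat': sets bits 0 1 2 -> bits=1110000
After insert 'yak': sets bits 1 4 5 -> bits=1110110
After insert 'cow': sets bits 0 1 -> bits=1110110
Not inserted: ape bee dog eel emu fox rat — query each against bits=1110110:
query ape: checks bit0=1, bit1=1, bit5=1 (all 1) -> maybe => FALSE POSITIVE
query bee: checks bit0=1, bit5=1, bit6=0 (has a 0) -> no => not a false positive
query dog: checks bit3=0, bit5=1 (has a 0) -> no => not a false positive
query eel: checks bit3=0, bit4=1, bit6=0 (has a 0) -> no => not a false positive
query emu: checks bit3=0, bit4=1, bit5=1 (has a 0) -> no => not a false positive
query fox: checks bit1=1, bit2=1, bit5=1 (all 1) -> maybe => FALSE POSITIVE
query rat: checks bit1=1, bit2=1, bit4=1 (all 1) -> maybe => FALSE POSITIVE
False positives (alphabetical): ape fox rat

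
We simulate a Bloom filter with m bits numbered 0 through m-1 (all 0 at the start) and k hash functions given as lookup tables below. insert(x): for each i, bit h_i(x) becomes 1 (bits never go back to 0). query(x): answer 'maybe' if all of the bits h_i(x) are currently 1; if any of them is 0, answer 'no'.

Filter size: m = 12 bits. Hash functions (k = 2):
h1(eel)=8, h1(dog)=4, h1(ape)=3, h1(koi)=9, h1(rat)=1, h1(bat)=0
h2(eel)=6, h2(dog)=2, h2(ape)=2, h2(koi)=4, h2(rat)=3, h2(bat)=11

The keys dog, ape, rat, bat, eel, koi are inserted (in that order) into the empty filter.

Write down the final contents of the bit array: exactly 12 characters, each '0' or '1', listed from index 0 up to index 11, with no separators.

Answer: 111110101101

Derivation:
Start: bits=000000000000
After insert 'dog': sets bits 2 4 -> bits=001010000000
After insert 'ape': sets bits 2 3 -> bits=001110000000
After insert 'rat': sets bits 1 3 -> bits=011110000000
After insert 'bat': sets bits 0 11 -> bits=111110000001
After insert 'eel': sets bits 6 8 -> bits=111110101001
After insert 'koi': sets bits 4 9 -> bits=111110101101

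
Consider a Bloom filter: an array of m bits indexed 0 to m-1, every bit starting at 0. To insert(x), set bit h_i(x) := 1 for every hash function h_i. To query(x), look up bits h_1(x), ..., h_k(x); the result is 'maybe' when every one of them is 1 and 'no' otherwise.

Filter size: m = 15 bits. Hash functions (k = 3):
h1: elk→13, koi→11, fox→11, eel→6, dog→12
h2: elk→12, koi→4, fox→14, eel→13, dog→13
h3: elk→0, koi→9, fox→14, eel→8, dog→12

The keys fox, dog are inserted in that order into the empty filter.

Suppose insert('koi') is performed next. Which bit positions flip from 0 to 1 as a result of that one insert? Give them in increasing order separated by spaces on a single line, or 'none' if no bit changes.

Answer: 4 9

Derivation:
Start: bits=000000000000000
After insert 'fox': sets bits 11 14 -> bits=000000000001001
After insert 'dog': sets bits 12 13 -> bits=000000000001111
insert 'koi' would touch bits 4 9 11; currently bit4=0, bit9=0, bit11=1
Bits that are 0 among those (would change 0->1): 4 9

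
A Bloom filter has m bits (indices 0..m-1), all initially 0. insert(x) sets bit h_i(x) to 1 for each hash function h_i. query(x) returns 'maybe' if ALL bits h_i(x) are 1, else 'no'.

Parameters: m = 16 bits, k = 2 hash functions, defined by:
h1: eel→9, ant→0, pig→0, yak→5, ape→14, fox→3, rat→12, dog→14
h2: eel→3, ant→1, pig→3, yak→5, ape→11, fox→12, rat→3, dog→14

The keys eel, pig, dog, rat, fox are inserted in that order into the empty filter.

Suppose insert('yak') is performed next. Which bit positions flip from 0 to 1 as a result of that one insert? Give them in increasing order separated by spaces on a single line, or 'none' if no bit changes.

Answer: 5

Derivation:
Start: bits=0000000000000000
After insert 'eel': sets bits 3 9 -> bits=0001000001000000
After insert 'pig': sets bits 0 3 -> bits=1001000001000000
After insert 'dog': sets bits 14 -> bits=1001000001000010
After insert 'rat': sets bits 3 12 -> bits=1001000001001010
After insert 'fox': sets bits 3 12 -> bits=1001000001001010
insert 'yak' would touch bits 5; currently bit5=0
Bits that are 0 among those (would change 0->1): 5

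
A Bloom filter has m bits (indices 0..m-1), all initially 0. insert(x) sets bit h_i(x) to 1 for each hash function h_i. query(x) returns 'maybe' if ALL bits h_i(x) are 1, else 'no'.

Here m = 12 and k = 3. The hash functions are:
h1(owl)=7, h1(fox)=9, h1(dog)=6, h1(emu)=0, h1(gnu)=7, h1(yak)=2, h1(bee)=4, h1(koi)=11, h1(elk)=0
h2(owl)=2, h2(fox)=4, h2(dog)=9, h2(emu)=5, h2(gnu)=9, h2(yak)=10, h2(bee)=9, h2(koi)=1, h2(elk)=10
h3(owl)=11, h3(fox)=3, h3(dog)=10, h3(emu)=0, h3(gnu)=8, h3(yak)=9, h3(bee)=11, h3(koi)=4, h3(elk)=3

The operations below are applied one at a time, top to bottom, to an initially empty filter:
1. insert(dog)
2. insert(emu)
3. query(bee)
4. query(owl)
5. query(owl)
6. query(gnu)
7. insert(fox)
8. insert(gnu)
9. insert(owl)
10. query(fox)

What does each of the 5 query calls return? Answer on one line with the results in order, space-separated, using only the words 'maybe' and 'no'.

Start: bits=000000000000
Op 1: insert dog -> sets bits 6 9 10 -> bits=000000100110
Op 2: insert emu -> sets bits 0 5 -> bits=100001100110
Op 3: query bee -> checks bit4=0, bit9=1, bit11=0 (has a 0) -> no
Op 4: query owl -> checks bit2=0, bit7=0, bit11=0 (has a 0) -> no
Op 5: query owl -> checks bit2=0, bit7=0, bit11=0 (has a 0) -> no
Op 6: query gnu -> checks bit7=0, bit8=0, bit9=1 (has a 0) -> no
Op 7: insert fox -> sets bits 3 4 9 -> bits=100111100110
Op 8: insert gnu -> sets bits 7 8 9 -> bits=100111111110
Op 9: insert owl -> sets bits 2 7 11 -> bits=101111111111
Op 10: query fox -> checks bit3=1, bit4=1, bit9=1 (all 1) -> maybe
Query results in order: no no no no maybe

Answer: no no no no maybe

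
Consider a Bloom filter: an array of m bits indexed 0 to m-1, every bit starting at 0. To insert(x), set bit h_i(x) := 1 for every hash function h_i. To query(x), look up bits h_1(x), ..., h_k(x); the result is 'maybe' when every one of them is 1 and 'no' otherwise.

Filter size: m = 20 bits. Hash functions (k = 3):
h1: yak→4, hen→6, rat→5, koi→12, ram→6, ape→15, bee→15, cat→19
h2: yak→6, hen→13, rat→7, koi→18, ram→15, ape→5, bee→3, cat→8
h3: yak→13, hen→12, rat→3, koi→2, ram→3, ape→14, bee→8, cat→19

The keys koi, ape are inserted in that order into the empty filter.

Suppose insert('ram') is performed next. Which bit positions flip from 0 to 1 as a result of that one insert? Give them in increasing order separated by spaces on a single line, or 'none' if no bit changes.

Answer: 3 6

Derivation:
Start: bits=00000000000000000000
After insert 'koi': sets bits 2 12 18 -> bits=00100000000010000010
After insert 'ape': sets bits 5 14 15 -> bits=00100100000010110010
insert 'ram' would touch bits 3 6 15; currently bit3=0, bit6=0, bit15=1
Bits that are 0 among those (would change 0->1): 3 6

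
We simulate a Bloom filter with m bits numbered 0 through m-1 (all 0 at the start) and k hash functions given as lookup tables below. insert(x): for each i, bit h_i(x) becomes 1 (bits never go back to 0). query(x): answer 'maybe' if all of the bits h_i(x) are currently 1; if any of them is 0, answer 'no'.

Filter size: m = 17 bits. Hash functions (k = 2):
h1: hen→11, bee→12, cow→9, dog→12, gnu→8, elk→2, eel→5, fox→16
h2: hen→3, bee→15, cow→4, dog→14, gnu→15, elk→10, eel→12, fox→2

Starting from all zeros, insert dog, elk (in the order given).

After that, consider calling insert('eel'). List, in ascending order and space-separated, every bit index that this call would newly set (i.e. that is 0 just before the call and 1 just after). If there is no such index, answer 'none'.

Start: bits=00000000000000000
After insert 'dog': sets bits 12 14 -> bits=00000000000010100
After insert 'elk': sets bits 2 10 -> bits=00100000001010100
insert 'eel' would touch bits 5 12; currently bit5=0, bit12=1
Bits that are 0 among those (would change 0->1): 5

Answer: 5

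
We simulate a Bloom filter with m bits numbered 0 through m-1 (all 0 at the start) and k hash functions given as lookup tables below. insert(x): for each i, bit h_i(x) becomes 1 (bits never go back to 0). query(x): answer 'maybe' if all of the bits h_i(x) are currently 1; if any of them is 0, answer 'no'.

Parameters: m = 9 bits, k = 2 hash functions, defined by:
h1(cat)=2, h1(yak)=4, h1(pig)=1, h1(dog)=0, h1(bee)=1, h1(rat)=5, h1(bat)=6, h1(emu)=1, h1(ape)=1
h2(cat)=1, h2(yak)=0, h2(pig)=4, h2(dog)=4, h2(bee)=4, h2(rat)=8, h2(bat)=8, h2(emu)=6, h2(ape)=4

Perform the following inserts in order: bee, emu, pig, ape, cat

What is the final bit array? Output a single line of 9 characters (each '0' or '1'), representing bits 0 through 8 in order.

Answer: 011010100

Derivation:
Start: bits=000000000
After insert 'bee': sets bits 1 4 -> bits=010010000
After insert 'emu': sets bits 1 6 -> bits=010010100
After insert 'pig': sets bits 1 4 -> bits=010010100
After insert 'ape': sets bits 1 4 -> bits=010010100
After insert 'cat': sets bits 1 2 -> bits=011010100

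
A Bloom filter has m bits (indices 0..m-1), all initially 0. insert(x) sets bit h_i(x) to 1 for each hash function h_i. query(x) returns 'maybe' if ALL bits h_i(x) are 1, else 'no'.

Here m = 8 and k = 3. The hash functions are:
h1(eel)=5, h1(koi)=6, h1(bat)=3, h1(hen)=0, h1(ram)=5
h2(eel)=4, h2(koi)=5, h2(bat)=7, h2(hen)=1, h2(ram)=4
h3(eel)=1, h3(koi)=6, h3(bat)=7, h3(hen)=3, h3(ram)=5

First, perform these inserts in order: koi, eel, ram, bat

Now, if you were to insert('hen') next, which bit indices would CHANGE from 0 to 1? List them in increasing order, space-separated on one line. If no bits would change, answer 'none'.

Answer: 0

Derivation:
Start: bits=00000000
After insert 'koi': sets bits 5 6 -> bits=00000110
After insert 'eel': sets bits 1 4 5 -> bits=01001110
After insert 'ram': sets bits 4 5 -> bits=01001110
After insert 'bat': sets bits 3 7 -> bits=01011111
insert 'hen' would touch bits 0 1 3; currently bit0=0, bit1=1, bit3=1
Bits that are 0 among those (would change 0->1): 0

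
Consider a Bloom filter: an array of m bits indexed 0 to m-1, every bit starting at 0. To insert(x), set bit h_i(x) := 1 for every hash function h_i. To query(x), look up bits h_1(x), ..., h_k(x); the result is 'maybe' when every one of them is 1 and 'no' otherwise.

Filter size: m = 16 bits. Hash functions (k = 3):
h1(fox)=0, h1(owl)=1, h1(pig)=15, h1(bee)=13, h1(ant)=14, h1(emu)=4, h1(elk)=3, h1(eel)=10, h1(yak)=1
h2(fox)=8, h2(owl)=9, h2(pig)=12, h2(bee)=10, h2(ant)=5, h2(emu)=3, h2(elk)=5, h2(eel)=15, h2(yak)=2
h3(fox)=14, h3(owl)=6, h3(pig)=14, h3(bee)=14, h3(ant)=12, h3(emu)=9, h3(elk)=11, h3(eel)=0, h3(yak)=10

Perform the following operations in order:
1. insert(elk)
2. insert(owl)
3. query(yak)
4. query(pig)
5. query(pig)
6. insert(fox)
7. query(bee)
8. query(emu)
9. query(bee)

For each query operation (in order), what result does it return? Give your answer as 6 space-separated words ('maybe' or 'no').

Start: bits=0000000000000000
Op 1: insert elk -> sets bits 3 5 11 -> bits=0001010000010000
Op 2: insert owl -> sets bits 1 6 9 -> bits=0101011001010000
Op 3: query yak -> checks bit1=1, bit2=0, bit10=0 (has a 0) -> no
Op 4: query pig -> checks bit12=0, bit14=0, bit15=0 (has a 0) -> no
Op 5: query pig -> checks bit12=0, bit14=0, bit15=0 (has a 0) -> no
Op 6: insert fox -> sets bits 0 8 14 -> bits=1101011011010010
Op 7: query bee -> checks bit10=0, bit13=0, bit14=1 (has a 0) -> no
Op 8: query emu -> checks bit3=1, bit4=0, bit9=1 (has a 0) -> no
Op 9: query bee -> checks bit10=0, bit13=0, bit14=1 (has a 0) -> no
Query results in order: no no no no no no

Answer: no no no no no no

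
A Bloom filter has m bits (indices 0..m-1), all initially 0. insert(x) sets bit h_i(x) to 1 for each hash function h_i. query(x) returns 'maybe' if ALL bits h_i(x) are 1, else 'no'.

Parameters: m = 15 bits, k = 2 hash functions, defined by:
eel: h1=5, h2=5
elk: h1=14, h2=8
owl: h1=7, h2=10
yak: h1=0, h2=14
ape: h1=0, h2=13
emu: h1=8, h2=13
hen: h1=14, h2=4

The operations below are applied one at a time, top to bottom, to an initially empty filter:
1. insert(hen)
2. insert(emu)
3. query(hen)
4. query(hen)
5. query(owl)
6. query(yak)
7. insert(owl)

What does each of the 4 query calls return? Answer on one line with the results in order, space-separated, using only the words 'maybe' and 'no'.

Start: bits=000000000000000
Op 1: insert hen -> sets bits 4 14 -> bits=000010000000001
Op 2: insert emu -> sets bits 8 13 -> bits=000010001000011
Op 3: query hen -> checks bit4=1, bit14=1 (all 1) -> maybe
Op 4: query hen -> checks bit4=1, bit14=1 (all 1) -> maybe
Op 5: query owl -> checks bit7=0, bit10=0 (has a 0) -> no
Op 6: query yak -> checks bit0=0, bit14=1 (has a 0) -> no
Op 7: insert owl -> sets bits 7 10 -> bits=000010011010011
Query results in order: maybe maybe no no

Answer: maybe maybe no no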